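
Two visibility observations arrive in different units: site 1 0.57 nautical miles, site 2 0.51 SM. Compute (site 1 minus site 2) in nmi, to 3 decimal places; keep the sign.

site 2: 0.51 SM = 0.44318 nmi.
Difference: 0.57000 − 0.44318 = 0.127 nmi.

0.127 nmi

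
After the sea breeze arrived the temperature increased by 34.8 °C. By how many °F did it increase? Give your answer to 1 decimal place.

62.6 °F

For a temperature change the 32° offset cancels: Δ°F = 34.8 × 1.8 = 62.6 °F.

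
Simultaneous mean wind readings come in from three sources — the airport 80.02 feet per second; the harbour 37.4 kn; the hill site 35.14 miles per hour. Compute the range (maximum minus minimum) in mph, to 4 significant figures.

19.42 mph

the airport: 80.02 ft/s = 54.5591 mph.
the harbour: 37.4 kt = 43.0392 mph.
Spread: 54.5591 − 35.1400 = 19.42 mph.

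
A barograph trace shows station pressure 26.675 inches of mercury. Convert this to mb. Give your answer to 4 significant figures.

1 inHg = 33.8639 mb, so 26.675 × 33.8639 = 903.3 mb.

903.3 mb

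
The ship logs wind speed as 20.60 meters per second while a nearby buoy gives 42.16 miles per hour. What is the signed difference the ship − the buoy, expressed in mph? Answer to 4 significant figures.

the ship: 20.60 m/s = 46.08089 mph.
Difference: 46.08089 − 42.16000 = 3.921 mph.

3.921 mph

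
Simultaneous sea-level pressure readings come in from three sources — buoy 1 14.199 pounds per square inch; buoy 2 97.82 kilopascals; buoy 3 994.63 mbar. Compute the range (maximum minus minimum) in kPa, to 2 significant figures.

buoy 1: 14.199 psi = 97.899 kPa.
buoy 3: 994.63 mb = 99.463 kPa.
Spread: 99.463 − 97.820 = 1.6 kPa.

1.6 kPa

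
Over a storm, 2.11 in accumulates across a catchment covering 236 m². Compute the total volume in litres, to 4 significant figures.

12650 litres

Depth: 2.11 in × 25.4 = 53.594 mm.
1 mm over 1 m² is 1 L, so volume = 53.594 × 236 = 12648.184 L ≈ 12650 L.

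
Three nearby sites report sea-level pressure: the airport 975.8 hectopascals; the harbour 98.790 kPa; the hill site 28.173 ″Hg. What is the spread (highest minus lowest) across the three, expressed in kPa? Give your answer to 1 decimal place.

3.4 kPa

the airport: 975.8 hPa = 97.580 kPa.
the hill site: 28.173 inHg = 95.405 kPa.
Spread: 98.790 − 95.405 = 3.4 kPa.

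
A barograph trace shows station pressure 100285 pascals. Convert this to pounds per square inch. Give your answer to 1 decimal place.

14.5 psi

1 Pa = 0.000145038 psi, so 100285 × 0.000145038 = 14.5 psi.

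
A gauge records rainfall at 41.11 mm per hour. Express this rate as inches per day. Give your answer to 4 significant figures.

41.11 mm/hour × 0.0393701 in/mm × 24 hour/day = 38.84 in/day.

38.84 in/day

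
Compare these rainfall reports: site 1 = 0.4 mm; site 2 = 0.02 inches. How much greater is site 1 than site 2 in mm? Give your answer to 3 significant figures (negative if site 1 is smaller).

site 2: 0.02 in = 0.50800 mm.
Difference: 0.40000 − 0.50800 = -0.108 mm.

-0.108 mm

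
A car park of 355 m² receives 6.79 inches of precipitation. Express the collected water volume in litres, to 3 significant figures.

Depth: 6.79 in × 25.4 = 172.466 mm.
1 mm over 1 m² is 1 L, so volume = 172.466 × 355 = 61225.43 L ≈ 61200 L.

61200 litres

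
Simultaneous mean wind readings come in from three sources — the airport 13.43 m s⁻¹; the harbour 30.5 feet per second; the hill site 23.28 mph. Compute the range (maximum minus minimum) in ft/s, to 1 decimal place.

13.6 ft/s

the airport: 13.43 m/s = 44.062 ft/s.
the hill site: 23.28 mph = 34.144 ft/s.
Spread: 44.062 − 30.500 = 13.6 ft/s.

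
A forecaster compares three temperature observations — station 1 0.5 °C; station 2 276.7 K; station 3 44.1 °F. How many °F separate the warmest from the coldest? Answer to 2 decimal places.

11.20 °F

station 2: 276.7 K = 3.550 °C.
station 3: 44.1 °F = 6.722 °C.
Spread: 6.722 − 0.500 = 6.222 °C = 11.20 °F.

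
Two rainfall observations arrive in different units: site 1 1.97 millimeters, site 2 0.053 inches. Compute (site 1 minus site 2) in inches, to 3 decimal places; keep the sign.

0.025 in

site 1: 1.97 mm = 0.07756 in.
Difference: 0.07756 − 0.05300 = 0.025 in.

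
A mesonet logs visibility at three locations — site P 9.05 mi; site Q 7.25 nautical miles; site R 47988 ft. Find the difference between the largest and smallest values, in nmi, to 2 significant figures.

0.65 nmi

site P: 9.05 SM = 7.8642 nmi.
site R: 47988 ft = 7.8978 nmi.
Spread: 7.8978 − 7.2500 = 0.65 nmi.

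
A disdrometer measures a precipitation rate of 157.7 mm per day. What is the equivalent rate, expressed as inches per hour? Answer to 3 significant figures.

0.259 in/hour

157.7 mm/day × 0.0393701 in/mm × 0.0416667 day/hour = 0.259 in/hour.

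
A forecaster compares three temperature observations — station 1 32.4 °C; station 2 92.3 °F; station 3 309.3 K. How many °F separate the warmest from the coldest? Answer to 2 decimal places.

station 2: 92.3 °F = 33.500 °C.
station 3: 309.3 K = 36.150 °C.
Spread: 36.150 − 32.400 = 3.750 °C = 6.75 °F.

6.75 °F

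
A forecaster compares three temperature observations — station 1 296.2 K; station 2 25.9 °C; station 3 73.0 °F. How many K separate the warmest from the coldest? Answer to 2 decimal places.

station 1: 296.2 K = 23.050 °C.
station 3: 73.0 °F = 22.778 °C.
Spread: 25.900 − 22.778 = 3.122 °C.

3.12 K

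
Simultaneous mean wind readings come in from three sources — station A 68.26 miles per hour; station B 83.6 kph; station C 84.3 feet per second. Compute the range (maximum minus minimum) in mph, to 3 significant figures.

16.3 mph

station B: 83.6 km/h = 51.947 mph.
station C: 84.3 ft/s = 57.477 mph.
Spread: 68.260 − 51.947 = 16.3 mph.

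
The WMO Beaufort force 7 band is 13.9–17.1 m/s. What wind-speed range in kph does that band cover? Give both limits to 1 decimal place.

13.9–17.1 m/s × 3.6 = 50.0–61.6 km/h.

50.0 to 61.6 km/h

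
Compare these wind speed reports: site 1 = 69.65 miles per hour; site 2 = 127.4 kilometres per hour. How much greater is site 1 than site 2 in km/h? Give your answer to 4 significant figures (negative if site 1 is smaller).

site 1: 69.65 mph = 112.0908 km/h.
Difference: 112.0908 − 127.4000 = -15.31 km/h.

-15.31 km/h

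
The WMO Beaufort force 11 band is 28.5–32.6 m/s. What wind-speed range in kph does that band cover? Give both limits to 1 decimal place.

28.5–32.6 m/s × 3.6 = 102.6–117.4 km/h.

102.6 to 117.4 km/h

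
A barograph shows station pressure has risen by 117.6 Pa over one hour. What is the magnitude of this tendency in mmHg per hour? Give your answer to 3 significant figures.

117.6 Pa / 1 h × 0.00750062 mmHg/Pa = 0.882 mmHg/h.

0.882 mmHg per hour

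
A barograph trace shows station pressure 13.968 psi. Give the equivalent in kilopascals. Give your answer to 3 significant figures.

96.3 kPa

1 psi = 6.89476 kPa, so 13.968 × 6.89476 = 96.3 kPa.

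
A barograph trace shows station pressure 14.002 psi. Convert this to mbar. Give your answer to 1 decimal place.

965.4 mb

1 psi = 68.9476 mb, so 14.002 × 68.9476 = 965.4 mb.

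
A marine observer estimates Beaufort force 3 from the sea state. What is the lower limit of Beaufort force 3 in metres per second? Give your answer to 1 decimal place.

Beaufort 3 (gentle breeze) spans 3.4–5.4 m/s.

3.4 m/s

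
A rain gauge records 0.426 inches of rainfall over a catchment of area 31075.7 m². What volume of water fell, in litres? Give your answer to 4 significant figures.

336300 litres

Depth: 0.426 in × 25.4 = 10.8204 mm.
1 mm over 1 m² is 1 L, so volume = 10.8204 × 31075.7 = 336251.5 L ≈ 336300 L.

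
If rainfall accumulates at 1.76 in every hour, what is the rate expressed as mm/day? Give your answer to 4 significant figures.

1.76 in/hour × 25.4 mm/in × 24 hour/day = 1073 mm/day.

1073 mm/day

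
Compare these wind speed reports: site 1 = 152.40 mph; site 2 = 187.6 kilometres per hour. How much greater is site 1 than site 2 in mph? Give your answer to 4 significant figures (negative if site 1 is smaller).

site 2: 187.6 km/h = 116.5692 mph.
Difference: 152.4000 − 116.5692 = 35.83 mph.

35.83 mph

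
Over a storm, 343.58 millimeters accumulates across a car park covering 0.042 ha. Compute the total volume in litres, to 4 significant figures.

144300 litres

Area: 0.042 ha = 420 m².
1 mm over 1 m² is 1 L, so volume = 343.58 × 420 = 144303.6 L ≈ 144300 L.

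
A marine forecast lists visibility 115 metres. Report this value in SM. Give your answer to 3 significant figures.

1 m = 0.000621371 SM, so 115 × 0.000621371 = 0.0715 SM.

0.0715 SM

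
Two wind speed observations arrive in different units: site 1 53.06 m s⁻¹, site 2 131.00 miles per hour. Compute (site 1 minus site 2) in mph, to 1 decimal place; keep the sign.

site 1: 53.06 m/s = 118.692 mph.
Difference: 118.692 − 131.000 = -12.3 mph.

-12.3 mph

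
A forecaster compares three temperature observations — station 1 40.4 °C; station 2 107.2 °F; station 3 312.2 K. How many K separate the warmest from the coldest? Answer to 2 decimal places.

station 2: 107.2 °F = 41.778 °C.
station 3: 312.2 K = 39.050 °C.
Spread: 41.778 − 39.050 = 2.728 °C.

2.73 K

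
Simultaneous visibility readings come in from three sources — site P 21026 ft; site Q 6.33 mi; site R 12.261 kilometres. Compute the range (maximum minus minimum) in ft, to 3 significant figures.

site Q: 6.33 SM = 33422.40 ft.
site R: 12.261 km = 40226.38 ft.
Spread: 40226.38 − 21026.00 = 19200 ft.

19200 ft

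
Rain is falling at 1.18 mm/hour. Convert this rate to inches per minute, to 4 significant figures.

0.0007743 in/minute

1.18 mm/hour × 0.0393701 in/mm × 0.0166667 hour/minute = 0.0007743 in/minute.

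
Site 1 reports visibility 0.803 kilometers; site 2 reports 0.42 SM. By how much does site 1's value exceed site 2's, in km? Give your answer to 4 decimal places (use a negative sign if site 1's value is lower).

site 2: 0.42 SM = 0.675924 km.
Difference: 0.803000 − 0.675924 = 0.1271 km.

0.1271 km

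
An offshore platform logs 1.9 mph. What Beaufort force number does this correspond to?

Beaufort force 1

1.9 mph = 0.8 m/s, which is Beaufort 1 (light air, 0.3–1.5 m/s).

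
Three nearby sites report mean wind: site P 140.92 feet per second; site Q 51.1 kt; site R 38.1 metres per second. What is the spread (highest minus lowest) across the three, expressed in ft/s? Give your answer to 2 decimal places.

site Q: 51.1 kt = 86.2471 ft/s.
site R: 38.1 m/s = 125.0000 ft/s.
Spread: 140.9200 − 86.2471 = 54.67 ft/s.

54.67 ft/s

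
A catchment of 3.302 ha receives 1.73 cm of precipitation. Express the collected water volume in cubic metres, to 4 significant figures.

Depth: 1.73 cm × 10 = 17.3 mm.
Area: 3.302 ha = 33020 m².
1 mm over 1 m² is 1 L, so volume = 17.3 × 33020 = 571246 L = 571.2 m³.

571.2 cubic metres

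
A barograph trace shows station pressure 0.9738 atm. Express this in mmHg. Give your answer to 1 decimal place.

740.1 mmHg

1 atm = 760 mmHg, so 0.9738 × 760 = 740.1 mmHg.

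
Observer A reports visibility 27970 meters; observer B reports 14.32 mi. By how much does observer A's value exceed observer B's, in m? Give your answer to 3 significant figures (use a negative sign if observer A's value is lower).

observer B: 14.32 SM = 23045.81 m.
Difference: 27970.00 − 23045.81 = 4920 m.

4920 m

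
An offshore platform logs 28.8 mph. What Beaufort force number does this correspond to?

Beaufort force 6

28.8 mph = 12.9 m/s, which is Beaufort 6 (strong breeze, 10.8–13.8 m/s).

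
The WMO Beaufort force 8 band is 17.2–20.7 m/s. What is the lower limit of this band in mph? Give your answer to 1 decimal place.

17.2–20.7 m/s × 2.237 = 38.5–46.3 mph.

38.5 mph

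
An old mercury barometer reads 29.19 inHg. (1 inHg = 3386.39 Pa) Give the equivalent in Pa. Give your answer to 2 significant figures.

99000 Pa

1 inHg = 3386.39 Pa, so 29.19 × 3386.39 = 99000 Pa.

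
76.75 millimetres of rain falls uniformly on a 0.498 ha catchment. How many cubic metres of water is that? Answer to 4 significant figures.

Area: 0.498 ha = 4980 m².
1 mm over 1 m² is 1 L, so volume = 76.75 × 4980 = 382215 L = 382.2 m³.

382.2 cubic metres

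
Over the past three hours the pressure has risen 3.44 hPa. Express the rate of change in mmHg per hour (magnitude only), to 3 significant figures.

0.860 mmHg per hour

3.44 hPa / 3 h × 0.750062 mmHg/hPa = 0.860 mmHg/h.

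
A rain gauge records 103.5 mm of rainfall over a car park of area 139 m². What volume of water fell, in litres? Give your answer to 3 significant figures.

14400 litres

1 mm over 1 m² is 1 L, so volume = 103.5 × 139 = 14386.5 L ≈ 14400 L.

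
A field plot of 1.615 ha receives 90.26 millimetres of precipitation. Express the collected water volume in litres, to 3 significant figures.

Area: 1.615 ha = 16150 m².
1 mm over 1 m² is 1 L, so volume = 90.26 × 16150 = 1457699 L ≈ 1460000 L.

1460000 litres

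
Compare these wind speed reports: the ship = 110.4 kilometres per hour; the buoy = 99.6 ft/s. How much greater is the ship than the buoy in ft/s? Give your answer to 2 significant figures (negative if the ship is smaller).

the ship: 110.4 km/h = 100.612 ft/s.
Difference: 100.612 − 99.600 = 1.0 ft/s.

1.0 ft/s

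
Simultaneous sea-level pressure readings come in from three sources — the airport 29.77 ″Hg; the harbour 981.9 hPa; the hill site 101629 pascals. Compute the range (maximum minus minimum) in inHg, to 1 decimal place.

1.0 inHg

the harbour: 981.9 hPa = 28.995 inHg.
the hill site: 101629 Pa = 30.011 inHg.
Spread: 30.011 − 28.995 = 1.0 inHg.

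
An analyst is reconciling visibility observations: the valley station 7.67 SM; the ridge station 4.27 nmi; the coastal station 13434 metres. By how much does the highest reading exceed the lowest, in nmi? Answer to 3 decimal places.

the valley station: 7.67 SM = 6.66505 nmi.
the coastal station: 13434 m = 7.25378 nmi.
Spread: 7.25378 − 4.27000 = 2.984 nmi.

2.984 nmi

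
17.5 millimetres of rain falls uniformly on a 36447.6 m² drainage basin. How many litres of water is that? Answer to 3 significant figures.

1 mm over 1 m² is 1 L, so volume = 17.5 × 36447.6 = 637833 L ≈ 638000 L.

638000 litres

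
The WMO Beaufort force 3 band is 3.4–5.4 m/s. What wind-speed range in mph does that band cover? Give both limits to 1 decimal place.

7.6 to 12.1 mph

3.4–5.4 m/s × 2.237 = 7.6–12.1 mph.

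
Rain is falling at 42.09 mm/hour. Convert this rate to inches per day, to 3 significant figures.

42.09 mm/hour × 0.0393701 in/mm × 24 hour/day = 39.8 in/day.

39.8 in/day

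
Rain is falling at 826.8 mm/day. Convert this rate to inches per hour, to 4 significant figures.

826.8 mm/day × 0.0393701 in/mm × 0.0416667 day/hour = 1.356 in/hour.

1.356 in/hour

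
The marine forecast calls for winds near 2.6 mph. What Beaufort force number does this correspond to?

2.6 mph = 1.2 m/s, which is Beaufort 1 (light air, 0.3–1.5 m/s).

Beaufort force 1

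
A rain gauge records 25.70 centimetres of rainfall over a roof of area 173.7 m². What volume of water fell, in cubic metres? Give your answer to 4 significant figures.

Depth: 25.70 cm × 10 = 257 mm.
1 mm over 1 m² is 1 L, so volume = 257 × 173.7 = 44640.9 L = 44.64 m³.

44.64 cubic metres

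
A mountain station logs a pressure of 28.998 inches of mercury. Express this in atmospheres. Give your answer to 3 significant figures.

0.969 atm

1 inHg = 0.0334211 atm, so 28.998 × 0.0334211 = 0.969 atm.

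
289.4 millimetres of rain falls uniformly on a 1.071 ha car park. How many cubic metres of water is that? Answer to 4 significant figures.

Area: 1.071 ha = 10710 m².
1 mm over 1 m² is 1 L, so volume = 289.4 × 10710 = 3099474 L = 3099 m³.

3099 cubic metres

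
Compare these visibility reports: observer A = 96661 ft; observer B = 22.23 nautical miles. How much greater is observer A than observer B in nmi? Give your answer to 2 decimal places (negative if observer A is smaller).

-6.32 nmi

observer A: 96661 ft = 15.9084 nmi.
Difference: 15.9084 − 22.2300 = -6.32 nmi.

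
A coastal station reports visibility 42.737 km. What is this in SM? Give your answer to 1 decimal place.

26.6 SM

1 km = 0.621371 SM, so 42.737 × 0.621371 = 26.6 SM.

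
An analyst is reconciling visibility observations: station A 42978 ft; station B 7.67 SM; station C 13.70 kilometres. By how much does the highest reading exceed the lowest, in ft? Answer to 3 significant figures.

4450 ft

station B: 7.67 SM = 40497.60 ft.
station C: 13.70 km = 44947.51 ft.
Spread: 44947.51 − 40497.60 = 4450 ft.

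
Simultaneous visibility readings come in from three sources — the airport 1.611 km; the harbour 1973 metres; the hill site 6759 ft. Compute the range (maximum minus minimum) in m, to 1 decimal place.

449.1 m

the airport: 1.611 km = 1611.000 m.
the hill site: 6759 ft = 2060.143 m.
Spread: 2060.143 − 1611.000 = 449.1 m.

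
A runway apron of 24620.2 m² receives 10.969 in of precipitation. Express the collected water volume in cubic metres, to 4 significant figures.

6859 cubic metres

Depth: 10.969 in × 25.4 = 278.6126 mm.
1 mm over 1 m² is 1 L, so volume = 278.6126 × 24620.2 = 6859497.9 L = 6859 m³.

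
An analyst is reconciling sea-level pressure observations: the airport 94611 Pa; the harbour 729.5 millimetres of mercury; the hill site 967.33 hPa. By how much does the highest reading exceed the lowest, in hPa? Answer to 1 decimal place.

26.5 hPa

the airport: 94611 Pa = 946.110 hPa.
the harbour: 729.5 mmHg = 972.587 hPa.
Spread: 972.587 − 946.110 = 26.5 hPa.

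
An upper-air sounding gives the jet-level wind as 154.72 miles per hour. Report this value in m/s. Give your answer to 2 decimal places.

69.17 m/s

1 mph = 0.44704 m/s, so 154.72 × 0.44704 = 69.17 m/s.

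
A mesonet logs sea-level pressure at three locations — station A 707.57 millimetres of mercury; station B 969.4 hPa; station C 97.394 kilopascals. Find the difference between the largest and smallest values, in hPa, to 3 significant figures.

30.6 hPa

station A: 707.57 mmHg = 943.349 hPa.
station C: 97.394 kPa = 973.940 hPa.
Spread: 973.940 − 943.349 = 30.6 hPa.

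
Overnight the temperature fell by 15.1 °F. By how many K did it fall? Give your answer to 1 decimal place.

8.4 K

Converting a difference, only the 9/5 scale factor applies: ΔK = 15.1 × 0.5556 = 8.4 K.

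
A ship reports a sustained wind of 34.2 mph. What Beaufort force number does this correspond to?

Beaufort force 7

34.2 mph = 15.3 m/s, which is Beaufort 7 (near gale, 13.9–17.1 m/s).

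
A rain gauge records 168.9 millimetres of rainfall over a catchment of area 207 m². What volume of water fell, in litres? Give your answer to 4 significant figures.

34960 litres

1 mm over 1 m² is 1 L, so volume = 168.9 × 207 = 34962.3 L ≈ 34960 L.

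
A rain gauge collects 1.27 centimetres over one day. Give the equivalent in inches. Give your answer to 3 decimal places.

0.500 in

1 cm = 0.393701 in, so 1.27 × 0.393701 = 0.500 in.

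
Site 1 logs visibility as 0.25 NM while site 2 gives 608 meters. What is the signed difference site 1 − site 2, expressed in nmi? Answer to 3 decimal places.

-0.078 nmi

site 2: 608 m = 0.32829 nmi.
Difference: 0.25000 − 0.32829 = -0.078 nmi.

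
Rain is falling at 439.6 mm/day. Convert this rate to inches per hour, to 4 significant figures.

0.7211 in/hour

439.6 mm/day × 0.0393701 in/mm × 0.0416667 day/hour = 0.7211 in/hour.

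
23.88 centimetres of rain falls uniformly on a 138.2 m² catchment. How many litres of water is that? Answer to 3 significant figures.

33000 litres

Depth: 23.88 cm × 10 = 238.8 mm.
1 mm over 1 m² is 1 L, so volume = 238.8 × 138.2 = 33002.16 L ≈ 33000 L.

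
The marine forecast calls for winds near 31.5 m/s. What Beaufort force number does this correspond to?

Beaufort force 11

31.5 m/s lies in the Beaufort 11 band (violent storm, 28.5–32.6 m/s).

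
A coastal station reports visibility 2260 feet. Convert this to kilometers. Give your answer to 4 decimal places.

0.6888 km

1 ft = 0.0003048 km, so 2260 × 0.0003048 = 0.6888 km.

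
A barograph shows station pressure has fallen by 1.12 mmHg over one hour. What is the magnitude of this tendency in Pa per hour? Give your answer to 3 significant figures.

1.12 mmHg / 1 h × 133.322 Pa/mmHg = 149 Pa/h.

149 Pa per hour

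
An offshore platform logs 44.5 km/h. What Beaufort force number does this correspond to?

44.5 km/h = 12.4 m/s, which is Beaufort 6 (strong breeze, 10.8–13.8 m/s).

Beaufort force 6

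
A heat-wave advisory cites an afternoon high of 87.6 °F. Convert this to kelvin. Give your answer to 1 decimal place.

304.0 K

First to °C: 30.89 °C.
Then to K: 304.0 K.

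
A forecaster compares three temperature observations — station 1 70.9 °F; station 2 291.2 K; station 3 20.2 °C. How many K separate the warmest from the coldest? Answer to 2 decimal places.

station 1: 70.9 °F = 21.611 °C.
station 2: 291.2 K = 18.050 °C.
Spread: 21.611 − 18.050 = 3.561 °C.

3.56 K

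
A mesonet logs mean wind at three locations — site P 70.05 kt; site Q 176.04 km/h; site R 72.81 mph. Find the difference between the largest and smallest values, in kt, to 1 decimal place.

31.8 kt

site Q: 176.04 km/h = 95.054 kt.
site R: 72.81 mph = 63.270 kt.
Spread: 95.054 − 63.270 = 31.8 kt.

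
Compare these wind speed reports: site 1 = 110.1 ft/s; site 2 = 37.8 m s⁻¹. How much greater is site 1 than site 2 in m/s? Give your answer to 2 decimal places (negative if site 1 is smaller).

site 1: 110.1 ft/s = 33.5585 m/s.
Difference: 33.5585 − 37.8000 = -4.24 m/s.

-4.24 m/s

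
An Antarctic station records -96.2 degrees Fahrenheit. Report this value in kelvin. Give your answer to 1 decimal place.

First to °C: -71.22 °C.
Then to K: 201.9 K.

201.9 K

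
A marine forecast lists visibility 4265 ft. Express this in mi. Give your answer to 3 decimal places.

0.808 SM

1 ft = 0.000189394 SM, so 4265 × 0.000189394 = 0.808 SM.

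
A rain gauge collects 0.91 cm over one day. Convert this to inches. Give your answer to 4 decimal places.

1 cm = 0.393701 in, so 0.91 × 0.393701 = 0.3583 in.

0.3583 in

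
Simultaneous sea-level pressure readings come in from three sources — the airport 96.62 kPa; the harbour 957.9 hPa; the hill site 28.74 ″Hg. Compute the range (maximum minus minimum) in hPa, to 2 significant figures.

15 hPa

the airport: 96.62 kPa = 966.20 hPa.
the hill site: 28.74 inHg = 973.25 hPa.
Spread: 973.25 − 957.90 = 15 hPa.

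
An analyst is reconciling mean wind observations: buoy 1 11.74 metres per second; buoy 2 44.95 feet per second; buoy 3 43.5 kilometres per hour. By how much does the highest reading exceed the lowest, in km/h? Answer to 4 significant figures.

7.059 km/h

buoy 1: 11.74 m/s = 42.26400 km/h.
buoy 2: 44.95 ft/s = 49.32274 km/h.
Spread: 49.32274 − 42.26400 = 7.059 km/h.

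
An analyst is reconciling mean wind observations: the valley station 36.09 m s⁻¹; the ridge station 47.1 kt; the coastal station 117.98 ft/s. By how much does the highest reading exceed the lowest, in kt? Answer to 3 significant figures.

the valley station: 36.09 m/s = 70.153 kt.
the coastal station: 117.98 ft/s = 69.901 kt.
Spread: 70.153 − 47.100 = 23.1 kt.

23.1 kt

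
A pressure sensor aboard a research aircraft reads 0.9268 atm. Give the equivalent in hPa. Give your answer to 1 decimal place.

1 atm = 1013.25 hPa, so 0.9268 × 1013.25 = 939.1 hPa.

939.1 hPa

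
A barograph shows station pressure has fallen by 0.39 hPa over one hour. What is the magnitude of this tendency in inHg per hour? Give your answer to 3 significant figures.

0.39 hPa / 1 h × 0.02953 inHg/hPa = 0.0115 inHg/h.

0.0115 inHg per hour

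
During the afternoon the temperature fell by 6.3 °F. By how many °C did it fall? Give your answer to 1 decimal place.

3.5 °C

For a temperature change the 32° offset cancels: Δ°C = 6.3 × 0.5556 = 3.5 °C.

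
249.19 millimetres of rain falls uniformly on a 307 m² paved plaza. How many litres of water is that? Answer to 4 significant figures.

76500 litres

1 mm over 1 m² is 1 L, so volume = 249.19 × 307 = 76501.33 L ≈ 76500 L.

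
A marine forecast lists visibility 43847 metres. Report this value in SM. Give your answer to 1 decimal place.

27.2 SM

1 m = 0.000621371 SM, so 43847 × 0.000621371 = 27.2 SM.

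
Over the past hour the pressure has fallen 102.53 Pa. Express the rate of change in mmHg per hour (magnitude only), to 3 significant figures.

0.769 mmHg per hour

102.53 Pa / 1 h × 0.00750062 mmHg/Pa = 0.769 mmHg/h.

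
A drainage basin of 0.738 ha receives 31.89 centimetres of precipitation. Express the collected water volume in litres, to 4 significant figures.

Depth: 31.89 cm × 10 = 318.9 mm.
Area: 0.738 ha = 7380 m².
1 mm over 1 m² is 1 L, so volume = 318.9 × 7380 = 2353482 L ≈ 2353000 L.

2353000 litres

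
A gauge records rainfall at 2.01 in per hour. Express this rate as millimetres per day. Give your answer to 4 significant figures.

2.01 in/hour × 25.4 mm/in × 24 hour/day = 1225 mm/day.

1225 mm/day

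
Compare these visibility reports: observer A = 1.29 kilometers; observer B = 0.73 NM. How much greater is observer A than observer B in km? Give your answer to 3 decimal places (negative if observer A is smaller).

-0.062 km

observer B: 0.73 nmi = 1.35196 km.
Difference: 1.29000 − 1.35196 = -0.062 km.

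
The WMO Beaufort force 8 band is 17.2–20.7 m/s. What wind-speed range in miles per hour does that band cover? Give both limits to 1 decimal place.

38.5 to 46.3 mph

17.2–20.7 m/s × 2.237 = 38.5–46.3 mph.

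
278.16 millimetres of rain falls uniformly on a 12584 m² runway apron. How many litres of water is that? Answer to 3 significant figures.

3500000 litres

1 mm over 1 m² is 1 L, so volume = 278.16 × 12584 = 3500365.4 L ≈ 3500000 L.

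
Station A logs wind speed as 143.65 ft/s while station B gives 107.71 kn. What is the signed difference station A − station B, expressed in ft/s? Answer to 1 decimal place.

station B: 107.71 kt = 181.794 ft/s.
Difference: 143.650 − 181.794 = -38.1 ft/s.

-38.1 ft/s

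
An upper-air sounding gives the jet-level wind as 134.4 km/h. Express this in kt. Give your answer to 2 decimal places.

72.57 kt

1 km/h = 0.539957 kt, so 134.4 × 0.539957 = 72.57 kt.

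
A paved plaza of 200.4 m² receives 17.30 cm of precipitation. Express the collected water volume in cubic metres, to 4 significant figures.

Depth: 17.30 cm × 10 = 173 mm.
1 mm over 1 m² is 1 L, so volume = 173 × 200.4 = 34669.2 L = 34.67 m³.

34.67 cubic metres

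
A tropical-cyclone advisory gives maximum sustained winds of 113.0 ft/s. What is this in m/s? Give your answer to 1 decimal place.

1 ft/s = 0.3048 m/s, so 113.0 × 0.3048 = 34.4 m/s.

34.4 m/s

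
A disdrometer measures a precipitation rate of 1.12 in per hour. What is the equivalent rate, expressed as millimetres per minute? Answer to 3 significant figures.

1.12 in/hour × 25.4 mm/in × 0.0166667 hour/minute = 0.474 mm/minute.

0.474 mm/minute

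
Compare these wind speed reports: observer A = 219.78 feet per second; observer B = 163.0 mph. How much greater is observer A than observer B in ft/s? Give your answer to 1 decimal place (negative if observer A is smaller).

-19.3 ft/s

observer B: 163.0 mph = 239.067 ft/s.
Difference: 219.780 − 239.067 = -19.3 ft/s.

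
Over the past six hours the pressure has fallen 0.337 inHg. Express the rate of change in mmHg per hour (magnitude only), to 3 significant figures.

1.43 mmHg per hour

0.337 inHg / 6 h × 25.4 mmHg/inHg = 1.43 mmHg/h.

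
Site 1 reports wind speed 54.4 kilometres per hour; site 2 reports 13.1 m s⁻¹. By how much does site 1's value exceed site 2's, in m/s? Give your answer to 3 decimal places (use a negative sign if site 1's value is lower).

2.011 m/s

site 1: 54.4 km/h = 15.11111 m/s.
Difference: 15.11111 − 13.10000 = 2.011 m/s.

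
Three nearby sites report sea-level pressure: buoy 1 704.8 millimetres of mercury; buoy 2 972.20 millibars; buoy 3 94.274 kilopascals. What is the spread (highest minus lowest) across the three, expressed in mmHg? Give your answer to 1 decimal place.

buoy 2: 972.20 mb = 729.210 mmHg.
buoy 3: 94.274 kPa = 707.113 mmHg.
Spread: 729.210 − 704.800 = 24.4 mmHg.

24.4 mmHg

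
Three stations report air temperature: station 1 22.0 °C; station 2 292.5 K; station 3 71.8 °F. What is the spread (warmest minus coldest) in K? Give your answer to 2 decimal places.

2.76 K

station 2: 292.5 K = 19.350 °C.
station 3: 71.8 °F = 22.111 °C.
Spread: 22.111 − 19.350 = 2.761 °C.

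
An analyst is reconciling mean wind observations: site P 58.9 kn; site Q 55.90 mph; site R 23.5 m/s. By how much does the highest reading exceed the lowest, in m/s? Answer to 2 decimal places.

site P: 58.9 kt = 30.3008 m/s.
site Q: 55.90 mph = 24.9895 m/s.
Spread: 30.3008 − 23.5000 = 6.80 m/s.

6.80 m/s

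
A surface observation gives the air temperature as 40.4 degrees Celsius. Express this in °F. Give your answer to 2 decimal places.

104.72 °F

°F = °C × 9/5 + 32 = 40.4 × 1.8 + 32 = 104.72 °F.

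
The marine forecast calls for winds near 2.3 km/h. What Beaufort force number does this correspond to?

2.3 km/h = 0.6 m/s, which is Beaufort 1 (light air, 0.3–1.5 m/s).

Beaufort force 1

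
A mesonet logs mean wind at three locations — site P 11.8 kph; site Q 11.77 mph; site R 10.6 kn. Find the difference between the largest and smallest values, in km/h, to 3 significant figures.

7.83 km/h

site Q: 11.77 mph = 18.9420 km/h.
site R: 10.6 kt = 19.6312 km/h.
Spread: 19.6312 − 11.8000 = 7.83 km/h.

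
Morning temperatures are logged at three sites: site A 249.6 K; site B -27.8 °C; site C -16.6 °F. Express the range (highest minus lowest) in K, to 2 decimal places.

site A: 249.6 K = -23.550 °C.
site C: -16.6 °F = -27.000 °C.
Spread: (-23.550) − (-27.800) = 4.250 °C.

4.25 K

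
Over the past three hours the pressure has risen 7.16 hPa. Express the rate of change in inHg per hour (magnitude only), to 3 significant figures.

0.0705 inHg per hour

7.16 hPa / 3 h × 0.02953 inHg/hPa = 0.0705 inHg/h.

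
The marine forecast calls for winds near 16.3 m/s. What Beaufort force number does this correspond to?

Beaufort force 7

16.3 m/s lies in the Beaufort 7 band (near gale, 13.9–17.1 m/s).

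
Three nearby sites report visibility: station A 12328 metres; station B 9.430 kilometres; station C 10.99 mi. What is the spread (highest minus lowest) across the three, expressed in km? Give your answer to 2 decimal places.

8.26 km

station A: 12328 m = 12.3280 km.
station C: 10.99 SM = 17.6867 km.
Spread: 17.6867 − 9.4300 = 8.26 km.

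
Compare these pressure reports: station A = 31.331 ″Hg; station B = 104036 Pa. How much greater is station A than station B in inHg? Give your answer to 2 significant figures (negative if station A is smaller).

station B: 104036 Pa = 30.7218 inHg.
Difference: 31.3310 − 30.7218 = 0.61 inHg.

0.61 inHg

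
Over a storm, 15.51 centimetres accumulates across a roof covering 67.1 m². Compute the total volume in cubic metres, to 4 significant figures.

10.41 cubic metres

Depth: 15.51 cm × 10 = 155.1 mm.
1 mm over 1 m² is 1 L, so volume = 155.1 × 67.1 = 10407.21 L = 10.41 m³.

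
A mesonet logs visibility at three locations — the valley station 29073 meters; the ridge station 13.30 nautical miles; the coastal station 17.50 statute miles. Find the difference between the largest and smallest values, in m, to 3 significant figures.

4440 m

the ridge station: 13.30 nmi = 24631.60 m.
the coastal station: 17.50 SM = 28163.52 m.
Spread: 29073.00 − 24631.60 = 4440 m.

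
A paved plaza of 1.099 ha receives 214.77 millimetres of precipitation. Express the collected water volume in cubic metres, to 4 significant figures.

Area: 1.099 ha = 10990 m².
1 mm over 1 m² is 1 L, so volume = 214.77 × 10990 = 2360322.3 L = 2360 m³.

2360 cubic metres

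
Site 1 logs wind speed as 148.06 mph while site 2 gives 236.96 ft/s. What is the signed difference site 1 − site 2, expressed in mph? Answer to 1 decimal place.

-13.5 mph

site 2: 236.96 ft/s = 161.564 mph.
Difference: 148.060 − 161.564 = -13.5 mph.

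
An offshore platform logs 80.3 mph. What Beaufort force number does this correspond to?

80.3 mph = 35.9 m/s, which is Beaufort 12 (hurricane force, ≥32.7 m/s).

Beaufort force 12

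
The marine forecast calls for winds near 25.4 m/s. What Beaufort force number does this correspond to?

25.4 m/s lies in the Beaufort 10 band (storm, 24.5–28.4 m/s).

Beaufort force 10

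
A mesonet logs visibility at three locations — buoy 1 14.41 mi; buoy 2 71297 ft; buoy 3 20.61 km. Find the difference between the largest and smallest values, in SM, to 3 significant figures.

1.60 SM

buoy 2: 71297 ft = 13.5032 SM.
buoy 3: 20.61 km = 12.8065 SM.
Spread: 14.4100 − 12.8065 = 1.60 SM.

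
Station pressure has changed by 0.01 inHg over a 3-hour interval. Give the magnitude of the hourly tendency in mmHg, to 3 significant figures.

0.01 inHg / 3 h × 25.4 mmHg/inHg = 0.0847 mmHg/h.

0.0847 mmHg per hour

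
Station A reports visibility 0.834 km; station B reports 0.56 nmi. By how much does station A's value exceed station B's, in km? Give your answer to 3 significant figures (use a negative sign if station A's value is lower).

station B: 0.56 nmi = 1.03712 km.
Difference: 0.83400 − 1.03712 = -0.203 km.

-0.203 km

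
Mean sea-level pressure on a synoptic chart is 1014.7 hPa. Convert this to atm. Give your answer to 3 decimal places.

1 hPa = 0.000986923 atm, so 1014.7 × 0.000986923 = 1.001 atm.

1.001 atm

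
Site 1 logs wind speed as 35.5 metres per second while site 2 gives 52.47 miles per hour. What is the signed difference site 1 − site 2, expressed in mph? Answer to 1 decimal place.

site 1: 35.5 m/s = 79.411 mph.
Difference: 79.411 − 52.470 = 26.9 mph.

26.9 mph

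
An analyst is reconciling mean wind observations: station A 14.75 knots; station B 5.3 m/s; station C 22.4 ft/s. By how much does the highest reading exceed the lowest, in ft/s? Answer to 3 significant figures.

station A: 14.75 kt = 24.8952 ft/s.
station B: 5.3 m/s = 17.3885 ft/s.
Spread: 24.8952 − 17.3885 = 7.51 ft/s.

7.51 ft/s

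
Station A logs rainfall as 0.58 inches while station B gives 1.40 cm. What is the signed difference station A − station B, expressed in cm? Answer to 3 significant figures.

0.0732 cm

station A: 0.58 in = 1.473200 cm.
Difference: 1.473200 − 1.400000 = 0.0732 cm.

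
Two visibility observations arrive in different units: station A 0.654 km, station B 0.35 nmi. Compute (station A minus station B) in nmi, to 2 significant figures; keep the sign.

0.0031 nmi

station A: 0.654 km = 0.353132 nmi.
Difference: 0.353132 − 0.350000 = 0.0031 nmi.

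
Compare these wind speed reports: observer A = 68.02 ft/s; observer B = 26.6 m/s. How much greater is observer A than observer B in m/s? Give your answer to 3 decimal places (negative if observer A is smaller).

observer A: 68.02 ft/s = 20.732496 m/s.
Difference: 20.732496 − 26.600000 = -5.868 m/s.

-5.868 m/s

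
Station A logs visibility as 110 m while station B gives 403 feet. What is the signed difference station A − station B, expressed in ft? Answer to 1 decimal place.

station A: 110 m = 360.892 ft.
Difference: 360.892 − 403.000 = -42.1 ft.

-42.1 ft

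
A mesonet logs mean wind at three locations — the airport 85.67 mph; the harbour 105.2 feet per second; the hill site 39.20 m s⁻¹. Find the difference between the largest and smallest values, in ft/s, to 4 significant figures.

the airport: 85.67 mph = 125.6493 ft/s.
the hill site: 39.20 m/s = 128.6089 ft/s.
Spread: 128.6089 − 105.2000 = 23.41 ft/s.

23.41 ft/s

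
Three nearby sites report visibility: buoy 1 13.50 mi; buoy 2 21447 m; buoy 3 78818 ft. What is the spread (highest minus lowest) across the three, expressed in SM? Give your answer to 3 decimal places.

buoy 2: 21447 m = 13.32655 SM.
buoy 3: 78818 ft = 14.92765 SM.
Spread: 14.92765 − 13.32655 = 1.601 SM.

1.601 SM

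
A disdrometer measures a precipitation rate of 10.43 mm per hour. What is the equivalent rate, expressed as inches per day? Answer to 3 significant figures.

10.43 mm/hour × 0.0393701 in/mm × 24 hour/day = 9.86 in/day.

9.86 in/day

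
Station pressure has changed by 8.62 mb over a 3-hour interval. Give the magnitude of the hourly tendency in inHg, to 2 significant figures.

0.085 inHg per hour

8.62 mb / 3 h × 0.02953 inHg/mb = 0.085 inHg/h.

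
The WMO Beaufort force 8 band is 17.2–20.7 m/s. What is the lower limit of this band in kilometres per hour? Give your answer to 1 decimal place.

17.2–20.7 m/s × 3.6 = 61.9–74.5 km/h.

61.9 km/h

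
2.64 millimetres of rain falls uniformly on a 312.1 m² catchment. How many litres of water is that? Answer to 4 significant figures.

1 mm over 1 m² is 1 L, so volume = 2.64 × 312.1 = 823.944 L ≈ 823.9 L.

823.9 litres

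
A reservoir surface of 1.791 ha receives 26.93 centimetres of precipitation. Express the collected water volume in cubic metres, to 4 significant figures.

Depth: 26.93 cm × 10 = 269.3 mm.
Area: 1.791 ha = 17910 m².
1 mm over 1 m² is 1 L, so volume = 269.3 × 17910 = 4823163 L = 4823 m³.

4823 cubic metres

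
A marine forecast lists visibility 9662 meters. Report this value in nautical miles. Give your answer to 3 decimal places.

5.217 nmi

1 m = 0.000539957 nmi, so 9662 × 0.000539957 = 5.217 nmi.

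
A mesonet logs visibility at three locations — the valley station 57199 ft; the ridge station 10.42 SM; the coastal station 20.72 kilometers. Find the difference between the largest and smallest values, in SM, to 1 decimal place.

2.5 SM

the valley station: 57199 ft = 10.833 SM.
the coastal station: 20.72 km = 12.875 SM.
Spread: 12.875 − 10.420 = 2.5 SM.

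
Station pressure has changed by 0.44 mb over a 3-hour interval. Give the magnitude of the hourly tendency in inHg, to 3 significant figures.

0.44 mb / 3 h × 0.02953 inHg/mb = 0.00433 inHg/h.

0.00433 inHg per hour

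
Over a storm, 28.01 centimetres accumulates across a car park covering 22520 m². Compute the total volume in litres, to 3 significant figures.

Depth: 28.01 cm × 10 = 280.1 mm.
1 mm over 1 m² is 1 L, so volume = 280.1 × 22520 = 6307852 L ≈ 6310000 L.

6310000 litres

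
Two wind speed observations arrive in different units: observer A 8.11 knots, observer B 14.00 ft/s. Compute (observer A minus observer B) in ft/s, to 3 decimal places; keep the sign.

observer A: 8.11 kt = 13.68814 ft/s.
Difference: 13.68814 − 14.00000 = -0.312 ft/s.

-0.312 ft/s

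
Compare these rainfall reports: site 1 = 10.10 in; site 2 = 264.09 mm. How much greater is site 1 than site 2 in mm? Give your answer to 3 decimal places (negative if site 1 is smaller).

site 1: 10.10 in = 256.54000 mm.
Difference: 256.54000 − 264.09000 = -7.550 mm.

-7.550 mm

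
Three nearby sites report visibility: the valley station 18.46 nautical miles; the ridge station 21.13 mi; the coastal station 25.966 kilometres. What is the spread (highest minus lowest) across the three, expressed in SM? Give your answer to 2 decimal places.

the valley station: 18.46 nmi = 21.2434 SM.
the coastal station: 25.966 km = 16.1345 SM.
Spread: 21.2434 − 16.1345 = 5.11 SM.

5.11 SM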